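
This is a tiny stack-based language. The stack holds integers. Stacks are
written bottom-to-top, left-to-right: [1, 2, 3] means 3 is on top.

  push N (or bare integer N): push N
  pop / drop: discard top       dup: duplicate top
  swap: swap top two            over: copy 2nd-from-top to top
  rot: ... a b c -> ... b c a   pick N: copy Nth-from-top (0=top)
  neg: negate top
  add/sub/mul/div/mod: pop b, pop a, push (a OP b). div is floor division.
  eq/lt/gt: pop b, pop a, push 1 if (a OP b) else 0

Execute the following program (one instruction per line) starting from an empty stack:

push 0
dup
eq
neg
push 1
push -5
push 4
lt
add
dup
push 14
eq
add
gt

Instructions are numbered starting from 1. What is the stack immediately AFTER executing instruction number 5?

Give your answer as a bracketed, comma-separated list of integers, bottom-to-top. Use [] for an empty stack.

Answer: [-1, 1]

Derivation:
Step 1 ('push 0'): [0]
Step 2 ('dup'): [0, 0]
Step 3 ('eq'): [1]
Step 4 ('neg'): [-1]
Step 5 ('push 1'): [-1, 1]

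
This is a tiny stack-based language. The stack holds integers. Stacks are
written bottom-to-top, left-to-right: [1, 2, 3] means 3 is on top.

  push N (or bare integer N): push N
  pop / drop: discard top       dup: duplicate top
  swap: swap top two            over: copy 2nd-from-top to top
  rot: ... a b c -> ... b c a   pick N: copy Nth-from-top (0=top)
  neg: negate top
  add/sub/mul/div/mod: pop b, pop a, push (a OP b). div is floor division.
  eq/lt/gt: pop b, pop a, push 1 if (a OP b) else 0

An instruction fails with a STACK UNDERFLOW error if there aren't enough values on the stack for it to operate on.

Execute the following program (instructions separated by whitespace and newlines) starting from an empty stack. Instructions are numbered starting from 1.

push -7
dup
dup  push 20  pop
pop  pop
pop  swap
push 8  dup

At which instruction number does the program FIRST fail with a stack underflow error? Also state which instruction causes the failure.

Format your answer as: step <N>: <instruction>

Answer: step 9: swap

Derivation:
Step 1 ('push -7'): stack = [-7], depth = 1
Step 2 ('dup'): stack = [-7, -7], depth = 2
Step 3 ('dup'): stack = [-7, -7, -7], depth = 3
Step 4 ('push 20'): stack = [-7, -7, -7, 20], depth = 4
Step 5 ('pop'): stack = [-7, -7, -7], depth = 3
Step 6 ('pop'): stack = [-7, -7], depth = 2
Step 7 ('pop'): stack = [-7], depth = 1
Step 8 ('pop'): stack = [], depth = 0
Step 9 ('swap'): needs 2 value(s) but depth is 0 — STACK UNDERFLOW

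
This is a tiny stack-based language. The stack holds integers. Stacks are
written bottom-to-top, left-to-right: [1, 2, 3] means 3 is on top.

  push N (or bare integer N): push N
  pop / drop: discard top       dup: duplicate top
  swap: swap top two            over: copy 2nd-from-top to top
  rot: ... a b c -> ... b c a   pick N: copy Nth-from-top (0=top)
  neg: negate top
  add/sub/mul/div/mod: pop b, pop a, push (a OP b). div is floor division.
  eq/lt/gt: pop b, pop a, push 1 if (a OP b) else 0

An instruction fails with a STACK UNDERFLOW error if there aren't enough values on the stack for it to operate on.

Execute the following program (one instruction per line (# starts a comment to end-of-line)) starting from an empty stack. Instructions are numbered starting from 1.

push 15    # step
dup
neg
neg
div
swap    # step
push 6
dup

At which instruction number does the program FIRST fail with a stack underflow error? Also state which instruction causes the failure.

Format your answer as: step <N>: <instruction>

Answer: step 6: swap

Derivation:
Step 1 ('push 15'): stack = [15], depth = 1
Step 2 ('dup'): stack = [15, 15], depth = 2
Step 3 ('neg'): stack = [15, -15], depth = 2
Step 4 ('neg'): stack = [15, 15], depth = 2
Step 5 ('div'): stack = [1], depth = 1
Step 6 ('swap'): needs 2 value(s) but depth is 1 — STACK UNDERFLOW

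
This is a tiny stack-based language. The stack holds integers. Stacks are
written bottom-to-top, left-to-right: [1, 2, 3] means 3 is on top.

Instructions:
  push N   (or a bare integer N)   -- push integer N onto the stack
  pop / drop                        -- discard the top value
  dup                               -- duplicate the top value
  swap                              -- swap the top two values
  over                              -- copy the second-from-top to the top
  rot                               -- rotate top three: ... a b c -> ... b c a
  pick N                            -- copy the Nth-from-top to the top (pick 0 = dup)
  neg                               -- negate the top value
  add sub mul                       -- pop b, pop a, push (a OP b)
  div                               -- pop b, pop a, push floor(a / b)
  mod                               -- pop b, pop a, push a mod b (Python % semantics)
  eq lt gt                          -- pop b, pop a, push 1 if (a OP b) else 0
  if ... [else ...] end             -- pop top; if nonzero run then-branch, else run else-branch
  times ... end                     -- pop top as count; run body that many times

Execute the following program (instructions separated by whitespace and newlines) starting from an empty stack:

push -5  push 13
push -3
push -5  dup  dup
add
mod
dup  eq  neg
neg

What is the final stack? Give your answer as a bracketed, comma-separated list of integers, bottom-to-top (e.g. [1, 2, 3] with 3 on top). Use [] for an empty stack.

After 'push -5': [-5]
After 'push 13': [-5, 13]
After 'push -3': [-5, 13, -3]
After 'push -5': [-5, 13, -3, -5]
After 'dup': [-5, 13, -3, -5, -5]
After 'dup': [-5, 13, -3, -5, -5, -5]
After 'add': [-5, 13, -3, -5, -10]
After 'mod': [-5, 13, -3, -5]
After 'dup': [-5, 13, -3, -5, -5]
After 'eq': [-5, 13, -3, 1]
After 'neg': [-5, 13, -3, -1]
After 'neg': [-5, 13, -3, 1]

Answer: [-5, 13, -3, 1]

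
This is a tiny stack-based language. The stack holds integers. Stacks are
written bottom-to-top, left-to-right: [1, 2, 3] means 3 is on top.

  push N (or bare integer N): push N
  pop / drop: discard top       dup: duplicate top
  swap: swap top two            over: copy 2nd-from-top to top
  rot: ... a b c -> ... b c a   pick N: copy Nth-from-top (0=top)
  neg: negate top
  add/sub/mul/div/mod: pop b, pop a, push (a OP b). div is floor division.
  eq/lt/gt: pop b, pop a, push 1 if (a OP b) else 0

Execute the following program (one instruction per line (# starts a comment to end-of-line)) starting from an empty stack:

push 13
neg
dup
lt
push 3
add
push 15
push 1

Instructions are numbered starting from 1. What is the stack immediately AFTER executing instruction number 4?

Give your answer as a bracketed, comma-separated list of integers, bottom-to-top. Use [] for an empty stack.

Answer: [0]

Derivation:
Step 1 ('push 13'): [13]
Step 2 ('neg'): [-13]
Step 3 ('dup'): [-13, -13]
Step 4 ('lt'): [0]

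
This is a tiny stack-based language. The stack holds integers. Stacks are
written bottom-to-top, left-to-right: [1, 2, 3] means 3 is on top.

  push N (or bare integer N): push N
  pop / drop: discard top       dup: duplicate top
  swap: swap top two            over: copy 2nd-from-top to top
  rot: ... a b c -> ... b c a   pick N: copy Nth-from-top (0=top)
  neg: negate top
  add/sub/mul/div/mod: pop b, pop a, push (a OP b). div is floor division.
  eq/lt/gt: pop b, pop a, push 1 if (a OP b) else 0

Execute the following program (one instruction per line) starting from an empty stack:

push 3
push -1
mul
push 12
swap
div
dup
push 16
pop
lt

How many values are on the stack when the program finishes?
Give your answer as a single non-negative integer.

Answer: 1

Derivation:
After 'push 3': stack = [3] (depth 1)
After 'push -1': stack = [3, -1] (depth 2)
After 'mul': stack = [-3] (depth 1)
After 'push 12': stack = [-3, 12] (depth 2)
After 'swap': stack = [12, -3] (depth 2)
After 'div': stack = [-4] (depth 1)
After 'dup': stack = [-4, -4] (depth 2)
After 'push 16': stack = [-4, -4, 16] (depth 3)
After 'pop': stack = [-4, -4] (depth 2)
After 'lt': stack = [0] (depth 1)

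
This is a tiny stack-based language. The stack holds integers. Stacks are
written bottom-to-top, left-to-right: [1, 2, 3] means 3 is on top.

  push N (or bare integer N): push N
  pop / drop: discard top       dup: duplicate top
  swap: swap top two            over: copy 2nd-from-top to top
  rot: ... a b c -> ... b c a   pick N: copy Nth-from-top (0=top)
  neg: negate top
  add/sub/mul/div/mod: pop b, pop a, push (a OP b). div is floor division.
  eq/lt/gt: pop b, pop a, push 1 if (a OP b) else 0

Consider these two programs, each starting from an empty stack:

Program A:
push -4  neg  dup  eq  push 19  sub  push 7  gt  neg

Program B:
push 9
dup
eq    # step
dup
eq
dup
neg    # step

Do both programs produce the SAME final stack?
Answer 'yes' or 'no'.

Answer: no

Derivation:
Program A trace:
  After 'push -4': [-4]
  After 'neg': [4]
  After 'dup': [4, 4]
  After 'eq': [1]
  After 'push 19': [1, 19]
  After 'sub': [-18]
  After 'push 7': [-18, 7]
  After 'gt': [0]
  After 'neg': [0]
Program A final stack: [0]

Program B trace:
  After 'push 9': [9]
  After 'dup': [9, 9]
  After 'eq': [1]
  After 'dup': [1, 1]
  After 'eq': [1]
  After 'dup': [1, 1]
  After 'neg': [1, -1]
Program B final stack: [1, -1]
Same: no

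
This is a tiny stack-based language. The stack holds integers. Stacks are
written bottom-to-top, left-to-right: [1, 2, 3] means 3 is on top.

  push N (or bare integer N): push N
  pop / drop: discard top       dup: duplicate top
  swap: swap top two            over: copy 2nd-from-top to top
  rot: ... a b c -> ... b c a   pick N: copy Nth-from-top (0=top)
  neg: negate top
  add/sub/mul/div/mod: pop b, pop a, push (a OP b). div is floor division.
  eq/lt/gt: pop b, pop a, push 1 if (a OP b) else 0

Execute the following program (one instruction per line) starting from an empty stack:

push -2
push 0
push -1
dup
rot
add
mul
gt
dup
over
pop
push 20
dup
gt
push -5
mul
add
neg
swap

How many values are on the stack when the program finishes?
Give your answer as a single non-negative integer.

After 'push -2': stack = [-2] (depth 1)
After 'push 0': stack = [-2, 0] (depth 2)
After 'push -1': stack = [-2, 0, -1] (depth 3)
After 'dup': stack = [-2, 0, -1, -1] (depth 4)
After 'rot': stack = [-2, -1, -1, 0] (depth 4)
After 'add': stack = [-2, -1, -1] (depth 3)
After 'mul': stack = [-2, 1] (depth 2)
After 'gt': stack = [0] (depth 1)
After 'dup': stack = [0, 0] (depth 2)
After 'over': stack = [0, 0, 0] (depth 3)
After 'pop': stack = [0, 0] (depth 2)
After 'push 20': stack = [0, 0, 20] (depth 3)
After 'dup': stack = [0, 0, 20, 20] (depth 4)
After 'gt': stack = [0, 0, 0] (depth 3)
After 'push -5': stack = [0, 0, 0, -5] (depth 4)
After 'mul': stack = [0, 0, 0] (depth 3)
After 'add': stack = [0, 0] (depth 2)
After 'neg': stack = [0, 0] (depth 2)
After 'swap': stack = [0, 0] (depth 2)

Answer: 2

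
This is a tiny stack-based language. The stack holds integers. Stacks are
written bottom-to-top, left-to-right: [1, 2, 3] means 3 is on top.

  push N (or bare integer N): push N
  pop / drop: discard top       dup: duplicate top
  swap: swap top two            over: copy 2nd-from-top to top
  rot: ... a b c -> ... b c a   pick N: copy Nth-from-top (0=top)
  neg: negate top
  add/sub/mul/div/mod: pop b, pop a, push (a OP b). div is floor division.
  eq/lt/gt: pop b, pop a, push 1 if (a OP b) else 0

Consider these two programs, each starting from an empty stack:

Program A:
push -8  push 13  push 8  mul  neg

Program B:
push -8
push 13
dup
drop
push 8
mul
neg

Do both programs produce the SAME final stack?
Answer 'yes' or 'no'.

Program A trace:
  After 'push -8': [-8]
  After 'push 13': [-8, 13]
  After 'push 8': [-8, 13, 8]
  After 'mul': [-8, 104]
  After 'neg': [-8, -104]
Program A final stack: [-8, -104]

Program B trace:
  After 'push -8': [-8]
  After 'push 13': [-8, 13]
  After 'dup': [-8, 13, 13]
  After 'drop': [-8, 13]
  After 'push 8': [-8, 13, 8]
  After 'mul': [-8, 104]
  After 'neg': [-8, -104]
Program B final stack: [-8, -104]
Same: yes

Answer: yes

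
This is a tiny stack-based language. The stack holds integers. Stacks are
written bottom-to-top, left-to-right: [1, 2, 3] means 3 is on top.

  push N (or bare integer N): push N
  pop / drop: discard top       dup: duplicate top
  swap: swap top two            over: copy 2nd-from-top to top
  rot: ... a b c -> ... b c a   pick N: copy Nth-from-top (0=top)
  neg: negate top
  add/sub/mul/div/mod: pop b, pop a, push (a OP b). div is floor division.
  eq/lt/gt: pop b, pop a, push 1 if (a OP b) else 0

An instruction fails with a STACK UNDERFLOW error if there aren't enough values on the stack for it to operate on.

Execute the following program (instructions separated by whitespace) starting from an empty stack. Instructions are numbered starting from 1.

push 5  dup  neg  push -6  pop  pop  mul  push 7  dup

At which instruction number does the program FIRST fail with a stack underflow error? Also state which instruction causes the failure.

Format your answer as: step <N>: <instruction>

Step 1 ('push 5'): stack = [5], depth = 1
Step 2 ('dup'): stack = [5, 5], depth = 2
Step 3 ('neg'): stack = [5, -5], depth = 2
Step 4 ('push -6'): stack = [5, -5, -6], depth = 3
Step 5 ('pop'): stack = [5, -5], depth = 2
Step 6 ('pop'): stack = [5], depth = 1
Step 7 ('mul'): needs 2 value(s) but depth is 1 — STACK UNDERFLOW

Answer: step 7: mul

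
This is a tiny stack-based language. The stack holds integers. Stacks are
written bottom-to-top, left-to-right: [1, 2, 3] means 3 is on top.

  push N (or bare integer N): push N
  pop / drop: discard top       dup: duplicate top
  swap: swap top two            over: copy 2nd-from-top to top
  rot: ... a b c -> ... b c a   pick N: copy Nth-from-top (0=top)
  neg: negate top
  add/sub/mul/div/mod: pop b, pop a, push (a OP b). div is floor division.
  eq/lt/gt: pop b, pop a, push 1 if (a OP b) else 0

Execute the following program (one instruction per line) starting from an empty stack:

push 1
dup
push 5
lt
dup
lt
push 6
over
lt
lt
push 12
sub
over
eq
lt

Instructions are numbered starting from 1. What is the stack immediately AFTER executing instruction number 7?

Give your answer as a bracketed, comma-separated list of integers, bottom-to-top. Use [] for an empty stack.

Answer: [1, 0, 6]

Derivation:
Step 1 ('push 1'): [1]
Step 2 ('dup'): [1, 1]
Step 3 ('push 5'): [1, 1, 5]
Step 4 ('lt'): [1, 1]
Step 5 ('dup'): [1, 1, 1]
Step 6 ('lt'): [1, 0]
Step 7 ('push 6'): [1, 0, 6]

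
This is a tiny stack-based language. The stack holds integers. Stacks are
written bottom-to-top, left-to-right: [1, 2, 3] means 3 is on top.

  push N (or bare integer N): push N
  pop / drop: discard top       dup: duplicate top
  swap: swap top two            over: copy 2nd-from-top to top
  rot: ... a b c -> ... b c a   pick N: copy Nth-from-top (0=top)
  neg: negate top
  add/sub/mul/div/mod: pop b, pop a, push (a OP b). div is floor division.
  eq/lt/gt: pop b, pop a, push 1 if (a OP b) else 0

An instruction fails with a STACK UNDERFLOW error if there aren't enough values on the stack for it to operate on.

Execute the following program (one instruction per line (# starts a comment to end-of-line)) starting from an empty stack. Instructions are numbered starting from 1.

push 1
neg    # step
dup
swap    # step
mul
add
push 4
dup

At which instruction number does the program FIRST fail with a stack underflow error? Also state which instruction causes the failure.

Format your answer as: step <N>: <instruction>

Step 1 ('push 1'): stack = [1], depth = 1
Step 2 ('neg'): stack = [-1], depth = 1
Step 3 ('dup'): stack = [-1, -1], depth = 2
Step 4 ('swap'): stack = [-1, -1], depth = 2
Step 5 ('mul'): stack = [1], depth = 1
Step 6 ('add'): needs 2 value(s) but depth is 1 — STACK UNDERFLOW

Answer: step 6: add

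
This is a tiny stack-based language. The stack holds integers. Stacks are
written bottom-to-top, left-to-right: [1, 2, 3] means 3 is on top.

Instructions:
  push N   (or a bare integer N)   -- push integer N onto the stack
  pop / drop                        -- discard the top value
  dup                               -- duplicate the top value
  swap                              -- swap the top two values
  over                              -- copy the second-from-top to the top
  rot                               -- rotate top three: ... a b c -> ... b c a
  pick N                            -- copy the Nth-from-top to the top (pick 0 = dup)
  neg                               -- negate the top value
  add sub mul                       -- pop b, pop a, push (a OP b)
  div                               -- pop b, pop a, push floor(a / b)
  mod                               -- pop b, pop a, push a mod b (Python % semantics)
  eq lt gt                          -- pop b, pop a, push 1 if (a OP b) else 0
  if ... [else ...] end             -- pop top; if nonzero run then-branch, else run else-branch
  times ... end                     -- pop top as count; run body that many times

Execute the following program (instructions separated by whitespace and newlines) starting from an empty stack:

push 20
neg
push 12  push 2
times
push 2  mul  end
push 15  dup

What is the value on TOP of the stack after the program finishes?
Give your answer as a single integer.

Answer: 15

Derivation:
After 'push 20': [20]
After 'neg': [-20]
After 'push 12': [-20, 12]
After 'push 2': [-20, 12, 2]
After 'times': [-20, 12]
After 'push 2': [-20, 12, 2]
After 'mul': [-20, 24]
After 'push 2': [-20, 24, 2]
After 'mul': [-20, 48]
After 'push 15': [-20, 48, 15]
After 'dup': [-20, 48, 15, 15]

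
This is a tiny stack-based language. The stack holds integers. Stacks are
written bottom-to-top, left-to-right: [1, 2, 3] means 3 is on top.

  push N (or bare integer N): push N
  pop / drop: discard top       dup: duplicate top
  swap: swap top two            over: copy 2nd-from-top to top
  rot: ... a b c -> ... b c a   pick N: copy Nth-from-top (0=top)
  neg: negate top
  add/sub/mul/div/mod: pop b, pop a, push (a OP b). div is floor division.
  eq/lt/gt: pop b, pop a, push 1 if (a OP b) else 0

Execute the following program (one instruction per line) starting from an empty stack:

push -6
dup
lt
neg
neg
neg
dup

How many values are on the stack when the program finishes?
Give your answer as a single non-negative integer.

Answer: 2

Derivation:
After 'push -6': stack = [-6] (depth 1)
After 'dup': stack = [-6, -6] (depth 2)
After 'lt': stack = [0] (depth 1)
After 'neg': stack = [0] (depth 1)
After 'neg': stack = [0] (depth 1)
After 'neg': stack = [0] (depth 1)
After 'dup': stack = [0, 0] (depth 2)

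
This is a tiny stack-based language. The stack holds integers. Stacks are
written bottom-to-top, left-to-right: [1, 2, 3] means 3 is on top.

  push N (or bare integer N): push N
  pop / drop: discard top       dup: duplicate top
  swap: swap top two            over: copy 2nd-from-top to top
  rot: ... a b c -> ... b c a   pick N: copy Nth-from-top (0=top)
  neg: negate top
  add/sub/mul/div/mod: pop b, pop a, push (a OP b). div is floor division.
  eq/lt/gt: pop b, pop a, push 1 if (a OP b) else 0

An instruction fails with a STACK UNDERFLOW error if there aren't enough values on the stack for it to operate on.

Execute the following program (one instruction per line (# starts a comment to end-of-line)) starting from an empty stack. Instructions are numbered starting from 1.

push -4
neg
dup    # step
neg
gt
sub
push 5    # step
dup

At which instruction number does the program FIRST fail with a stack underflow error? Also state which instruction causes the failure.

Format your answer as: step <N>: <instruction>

Step 1 ('push -4'): stack = [-4], depth = 1
Step 2 ('neg'): stack = [4], depth = 1
Step 3 ('dup'): stack = [4, 4], depth = 2
Step 4 ('neg'): stack = [4, -4], depth = 2
Step 5 ('gt'): stack = [1], depth = 1
Step 6 ('sub'): needs 2 value(s) but depth is 1 — STACK UNDERFLOW

Answer: step 6: sub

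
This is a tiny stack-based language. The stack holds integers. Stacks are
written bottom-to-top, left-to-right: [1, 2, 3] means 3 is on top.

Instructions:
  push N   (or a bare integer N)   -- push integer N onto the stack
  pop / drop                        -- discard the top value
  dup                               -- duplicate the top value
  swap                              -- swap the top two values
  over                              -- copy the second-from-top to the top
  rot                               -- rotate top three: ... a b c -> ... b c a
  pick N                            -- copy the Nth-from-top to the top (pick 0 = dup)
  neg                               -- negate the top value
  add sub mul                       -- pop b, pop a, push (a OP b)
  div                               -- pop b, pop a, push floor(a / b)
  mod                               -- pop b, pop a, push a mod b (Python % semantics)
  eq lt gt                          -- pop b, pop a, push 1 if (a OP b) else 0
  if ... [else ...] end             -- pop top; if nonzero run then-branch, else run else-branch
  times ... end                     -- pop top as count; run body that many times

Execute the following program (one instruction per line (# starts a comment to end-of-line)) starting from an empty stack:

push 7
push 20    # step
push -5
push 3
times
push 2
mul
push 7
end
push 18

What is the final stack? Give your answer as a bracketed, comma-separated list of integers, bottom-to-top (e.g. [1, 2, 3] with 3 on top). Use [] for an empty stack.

Answer: [7, 20, -10, 14, 14, 7, 18]

Derivation:
After 'push 7': [7]
After 'push 20': [7, 20]
After 'push -5': [7, 20, -5]
After 'push 3': [7, 20, -5, 3]
After 'times': [7, 20, -5]
After 'push 2': [7, 20, -5, 2]
After 'mul': [7, 20, -10]
After 'push 7': [7, 20, -10, 7]
After 'push 2': [7, 20, -10, 7, 2]
After 'mul': [7, 20, -10, 14]
After 'push 7': [7, 20, -10, 14, 7]
After 'push 2': [7, 20, -10, 14, 7, 2]
After 'mul': [7, 20, -10, 14, 14]
After 'push 7': [7, 20, -10, 14, 14, 7]
After 'push 18': [7, 20, -10, 14, 14, 7, 18]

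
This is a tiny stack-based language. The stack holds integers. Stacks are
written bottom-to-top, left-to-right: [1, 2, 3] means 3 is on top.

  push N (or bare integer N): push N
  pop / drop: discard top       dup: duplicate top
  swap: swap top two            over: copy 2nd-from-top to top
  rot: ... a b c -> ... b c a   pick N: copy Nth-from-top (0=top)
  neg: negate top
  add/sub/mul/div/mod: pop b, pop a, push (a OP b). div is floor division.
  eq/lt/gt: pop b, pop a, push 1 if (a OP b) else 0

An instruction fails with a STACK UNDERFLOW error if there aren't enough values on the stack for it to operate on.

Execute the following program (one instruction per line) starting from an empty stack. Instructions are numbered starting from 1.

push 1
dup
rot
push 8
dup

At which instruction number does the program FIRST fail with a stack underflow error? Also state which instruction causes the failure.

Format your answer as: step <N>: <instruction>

Answer: step 3: rot

Derivation:
Step 1 ('push 1'): stack = [1], depth = 1
Step 2 ('dup'): stack = [1, 1], depth = 2
Step 3 ('rot'): needs 3 value(s) but depth is 2 — STACK UNDERFLOW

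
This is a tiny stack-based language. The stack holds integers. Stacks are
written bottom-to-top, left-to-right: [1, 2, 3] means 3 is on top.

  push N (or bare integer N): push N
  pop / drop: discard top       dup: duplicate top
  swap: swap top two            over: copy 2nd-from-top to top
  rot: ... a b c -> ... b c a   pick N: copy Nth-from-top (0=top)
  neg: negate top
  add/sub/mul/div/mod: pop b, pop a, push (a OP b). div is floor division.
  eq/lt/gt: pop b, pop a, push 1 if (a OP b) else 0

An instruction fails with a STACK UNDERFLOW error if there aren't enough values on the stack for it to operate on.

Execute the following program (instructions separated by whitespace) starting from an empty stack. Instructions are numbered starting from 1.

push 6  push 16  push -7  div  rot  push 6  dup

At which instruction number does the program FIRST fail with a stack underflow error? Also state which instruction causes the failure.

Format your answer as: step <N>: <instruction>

Step 1 ('push 6'): stack = [6], depth = 1
Step 2 ('push 16'): stack = [6, 16], depth = 2
Step 3 ('push -7'): stack = [6, 16, -7], depth = 3
Step 4 ('div'): stack = [6, -3], depth = 2
Step 5 ('rot'): needs 3 value(s) but depth is 2 — STACK UNDERFLOW

Answer: step 5: rot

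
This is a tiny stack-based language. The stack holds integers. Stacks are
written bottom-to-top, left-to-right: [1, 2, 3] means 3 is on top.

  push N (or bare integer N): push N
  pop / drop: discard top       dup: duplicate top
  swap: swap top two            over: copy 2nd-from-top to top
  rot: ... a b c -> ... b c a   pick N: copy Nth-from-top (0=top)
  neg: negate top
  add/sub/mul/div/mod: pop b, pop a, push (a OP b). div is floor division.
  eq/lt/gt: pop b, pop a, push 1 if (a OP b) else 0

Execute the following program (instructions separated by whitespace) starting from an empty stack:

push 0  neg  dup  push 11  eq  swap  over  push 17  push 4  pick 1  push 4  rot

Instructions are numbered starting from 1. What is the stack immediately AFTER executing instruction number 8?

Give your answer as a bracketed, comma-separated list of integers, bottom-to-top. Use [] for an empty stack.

Step 1 ('push 0'): [0]
Step 2 ('neg'): [0]
Step 3 ('dup'): [0, 0]
Step 4 ('push 11'): [0, 0, 11]
Step 5 ('eq'): [0, 0]
Step 6 ('swap'): [0, 0]
Step 7 ('over'): [0, 0, 0]
Step 8 ('push 17'): [0, 0, 0, 17]

Answer: [0, 0, 0, 17]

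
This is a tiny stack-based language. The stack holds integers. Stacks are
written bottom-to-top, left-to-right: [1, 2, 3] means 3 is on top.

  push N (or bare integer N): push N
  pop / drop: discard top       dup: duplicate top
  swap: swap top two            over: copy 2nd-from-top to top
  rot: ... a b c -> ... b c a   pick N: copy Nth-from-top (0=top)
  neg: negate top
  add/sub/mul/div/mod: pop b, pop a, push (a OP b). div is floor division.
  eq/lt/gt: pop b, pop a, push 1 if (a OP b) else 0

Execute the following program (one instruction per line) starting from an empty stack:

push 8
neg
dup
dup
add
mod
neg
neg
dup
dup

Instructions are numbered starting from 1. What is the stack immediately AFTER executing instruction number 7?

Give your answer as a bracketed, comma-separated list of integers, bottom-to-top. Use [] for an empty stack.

Step 1 ('push 8'): [8]
Step 2 ('neg'): [-8]
Step 3 ('dup'): [-8, -8]
Step 4 ('dup'): [-8, -8, -8]
Step 5 ('add'): [-8, -16]
Step 6 ('mod'): [-8]
Step 7 ('neg'): [8]

Answer: [8]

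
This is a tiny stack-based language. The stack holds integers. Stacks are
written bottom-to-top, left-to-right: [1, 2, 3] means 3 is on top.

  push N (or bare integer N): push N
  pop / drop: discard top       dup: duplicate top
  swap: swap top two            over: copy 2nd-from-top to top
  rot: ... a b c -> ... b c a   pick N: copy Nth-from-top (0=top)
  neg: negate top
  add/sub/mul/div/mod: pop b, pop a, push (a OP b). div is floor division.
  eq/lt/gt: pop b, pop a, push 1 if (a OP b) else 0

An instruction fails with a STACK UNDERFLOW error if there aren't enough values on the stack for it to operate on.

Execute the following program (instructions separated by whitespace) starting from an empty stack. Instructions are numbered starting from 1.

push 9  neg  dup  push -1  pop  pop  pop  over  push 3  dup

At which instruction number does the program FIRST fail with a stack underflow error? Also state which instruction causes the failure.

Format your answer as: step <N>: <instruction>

Answer: step 8: over

Derivation:
Step 1 ('push 9'): stack = [9], depth = 1
Step 2 ('neg'): stack = [-9], depth = 1
Step 3 ('dup'): stack = [-9, -9], depth = 2
Step 4 ('push -1'): stack = [-9, -9, -1], depth = 3
Step 5 ('pop'): stack = [-9, -9], depth = 2
Step 6 ('pop'): stack = [-9], depth = 1
Step 7 ('pop'): stack = [], depth = 0
Step 8 ('over'): needs 2 value(s) but depth is 0 — STACK UNDERFLOW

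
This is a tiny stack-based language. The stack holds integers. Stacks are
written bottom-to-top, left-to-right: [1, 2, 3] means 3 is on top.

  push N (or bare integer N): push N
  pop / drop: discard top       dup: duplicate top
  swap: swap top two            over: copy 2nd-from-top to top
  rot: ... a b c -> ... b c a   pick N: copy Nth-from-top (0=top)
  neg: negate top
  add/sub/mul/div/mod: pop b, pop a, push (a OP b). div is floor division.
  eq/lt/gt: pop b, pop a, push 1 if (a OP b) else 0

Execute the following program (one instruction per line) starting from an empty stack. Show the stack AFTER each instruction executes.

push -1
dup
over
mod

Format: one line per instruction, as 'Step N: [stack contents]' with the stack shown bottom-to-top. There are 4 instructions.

Step 1: [-1]
Step 2: [-1, -1]
Step 3: [-1, -1, -1]
Step 4: [-1, 0]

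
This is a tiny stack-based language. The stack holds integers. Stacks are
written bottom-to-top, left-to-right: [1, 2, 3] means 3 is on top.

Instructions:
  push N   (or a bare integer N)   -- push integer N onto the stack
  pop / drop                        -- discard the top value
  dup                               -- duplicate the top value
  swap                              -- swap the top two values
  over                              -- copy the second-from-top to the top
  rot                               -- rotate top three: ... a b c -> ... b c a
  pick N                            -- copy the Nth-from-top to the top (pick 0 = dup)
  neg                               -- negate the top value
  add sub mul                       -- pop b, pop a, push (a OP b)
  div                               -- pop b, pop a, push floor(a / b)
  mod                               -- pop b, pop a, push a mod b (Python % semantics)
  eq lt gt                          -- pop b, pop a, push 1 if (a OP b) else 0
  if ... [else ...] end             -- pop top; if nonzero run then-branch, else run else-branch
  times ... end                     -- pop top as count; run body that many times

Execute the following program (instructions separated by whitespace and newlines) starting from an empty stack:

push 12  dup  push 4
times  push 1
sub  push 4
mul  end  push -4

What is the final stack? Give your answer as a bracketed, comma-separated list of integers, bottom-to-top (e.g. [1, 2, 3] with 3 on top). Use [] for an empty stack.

Answer: [12, 2732, -4]

Derivation:
After 'push 12': [12]
After 'dup': [12, 12]
After 'push 4': [12, 12, 4]
After 'times': [12, 12]
After 'push 1': [12, 12, 1]
After 'sub': [12, 11]
After 'push 4': [12, 11, 4]
After 'mul': [12, 44]
After 'push 1': [12, 44, 1]
After 'sub': [12, 43]
After 'push 4': [12, 43, 4]
After 'mul': [12, 172]
After 'push 1': [12, 172, 1]
After 'sub': [12, 171]
After 'push 4': [12, 171, 4]
After 'mul': [12, 684]
After 'push 1': [12, 684, 1]
After 'sub': [12, 683]
After 'push 4': [12, 683, 4]
After 'mul': [12, 2732]
After 'push -4': [12, 2732, -4]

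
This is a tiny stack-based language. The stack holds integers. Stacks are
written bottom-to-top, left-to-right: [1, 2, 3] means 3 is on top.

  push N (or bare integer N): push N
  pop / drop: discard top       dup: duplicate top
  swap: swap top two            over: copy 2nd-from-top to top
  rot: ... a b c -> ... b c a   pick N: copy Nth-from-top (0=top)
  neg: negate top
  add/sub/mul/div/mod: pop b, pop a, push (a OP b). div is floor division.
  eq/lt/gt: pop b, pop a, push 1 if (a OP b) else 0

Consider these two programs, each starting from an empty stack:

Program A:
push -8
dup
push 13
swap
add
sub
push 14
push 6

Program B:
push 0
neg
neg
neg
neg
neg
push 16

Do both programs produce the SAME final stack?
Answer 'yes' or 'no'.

Program A trace:
  After 'push -8': [-8]
  After 'dup': [-8, -8]
  After 'push 13': [-8, -8, 13]
  After 'swap': [-8, 13, -8]
  After 'add': [-8, 5]
  After 'sub': [-13]
  After 'push 14': [-13, 14]
  After 'push 6': [-13, 14, 6]
Program A final stack: [-13, 14, 6]

Program B trace:
  After 'push 0': [0]
  After 'neg': [0]
  After 'neg': [0]
  After 'neg': [0]
  After 'neg': [0]
  After 'neg': [0]
  After 'push 16': [0, 16]
Program B final stack: [0, 16]
Same: no

Answer: no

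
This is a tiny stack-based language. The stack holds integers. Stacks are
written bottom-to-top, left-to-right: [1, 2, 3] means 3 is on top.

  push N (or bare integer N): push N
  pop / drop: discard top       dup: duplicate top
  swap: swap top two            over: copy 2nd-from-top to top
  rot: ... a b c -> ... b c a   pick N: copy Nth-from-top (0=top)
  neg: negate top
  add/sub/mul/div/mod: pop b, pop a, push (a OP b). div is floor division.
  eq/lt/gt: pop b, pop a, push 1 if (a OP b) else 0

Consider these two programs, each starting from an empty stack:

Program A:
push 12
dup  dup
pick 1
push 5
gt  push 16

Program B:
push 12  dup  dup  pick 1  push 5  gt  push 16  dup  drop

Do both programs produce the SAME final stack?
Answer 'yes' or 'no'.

Program A trace:
  After 'push 12': [12]
  After 'dup': [12, 12]
  After 'dup': [12, 12, 12]
  After 'pick 1': [12, 12, 12, 12]
  After 'push 5': [12, 12, 12, 12, 5]
  After 'gt': [12, 12, 12, 1]
  After 'push 16': [12, 12, 12, 1, 16]
Program A final stack: [12, 12, 12, 1, 16]

Program B trace:
  After 'push 12': [12]
  After 'dup': [12, 12]
  After 'dup': [12, 12, 12]
  After 'pick 1': [12, 12, 12, 12]
  After 'push 5': [12, 12, 12, 12, 5]
  After 'gt': [12, 12, 12, 1]
  After 'push 16': [12, 12, 12, 1, 16]
  After 'dup': [12, 12, 12, 1, 16, 16]
  After 'drop': [12, 12, 12, 1, 16]
Program B final stack: [12, 12, 12, 1, 16]
Same: yes

Answer: yes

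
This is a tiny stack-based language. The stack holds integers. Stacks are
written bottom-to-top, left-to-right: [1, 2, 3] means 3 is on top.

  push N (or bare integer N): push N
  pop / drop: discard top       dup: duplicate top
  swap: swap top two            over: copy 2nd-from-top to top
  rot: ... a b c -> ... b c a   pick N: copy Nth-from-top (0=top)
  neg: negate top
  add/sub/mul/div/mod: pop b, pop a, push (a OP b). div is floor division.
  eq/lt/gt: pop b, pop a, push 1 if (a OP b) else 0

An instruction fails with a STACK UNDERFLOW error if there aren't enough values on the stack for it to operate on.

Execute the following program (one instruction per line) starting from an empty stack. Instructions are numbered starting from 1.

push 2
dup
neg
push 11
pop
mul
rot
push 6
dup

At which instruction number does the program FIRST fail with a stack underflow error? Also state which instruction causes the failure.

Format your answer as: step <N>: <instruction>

Answer: step 7: rot

Derivation:
Step 1 ('push 2'): stack = [2], depth = 1
Step 2 ('dup'): stack = [2, 2], depth = 2
Step 3 ('neg'): stack = [2, -2], depth = 2
Step 4 ('push 11'): stack = [2, -2, 11], depth = 3
Step 5 ('pop'): stack = [2, -2], depth = 2
Step 6 ('mul'): stack = [-4], depth = 1
Step 7 ('rot'): needs 3 value(s) but depth is 1 — STACK UNDERFLOW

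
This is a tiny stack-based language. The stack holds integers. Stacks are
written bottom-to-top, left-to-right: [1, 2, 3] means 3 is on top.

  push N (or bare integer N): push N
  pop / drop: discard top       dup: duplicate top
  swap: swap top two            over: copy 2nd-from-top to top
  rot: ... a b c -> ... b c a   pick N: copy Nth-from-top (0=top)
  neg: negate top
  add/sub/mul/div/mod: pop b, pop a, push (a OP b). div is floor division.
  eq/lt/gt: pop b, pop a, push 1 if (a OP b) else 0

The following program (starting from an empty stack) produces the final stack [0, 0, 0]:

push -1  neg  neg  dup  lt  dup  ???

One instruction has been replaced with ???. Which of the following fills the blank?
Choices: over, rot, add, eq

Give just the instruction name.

Answer: over

Derivation:
Stack before ???: [0, 0]
Stack after ???:  [0, 0, 0]
Checking each choice:
  over: MATCH
  rot: stack underflow (need 3, have 2)
  add: produces [0]
  eq: produces [1]


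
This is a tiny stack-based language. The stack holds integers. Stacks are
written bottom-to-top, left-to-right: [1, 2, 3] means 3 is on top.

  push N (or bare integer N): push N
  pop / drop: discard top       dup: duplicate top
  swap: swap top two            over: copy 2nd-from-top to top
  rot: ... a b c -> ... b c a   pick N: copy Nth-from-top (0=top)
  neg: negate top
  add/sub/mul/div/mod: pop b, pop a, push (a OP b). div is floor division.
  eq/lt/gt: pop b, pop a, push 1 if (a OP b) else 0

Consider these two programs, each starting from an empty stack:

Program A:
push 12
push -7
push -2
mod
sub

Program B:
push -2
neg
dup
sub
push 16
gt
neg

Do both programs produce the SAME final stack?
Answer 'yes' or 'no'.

Answer: no

Derivation:
Program A trace:
  After 'push 12': [12]
  After 'push -7': [12, -7]
  After 'push -2': [12, -7, -2]
  After 'mod': [12, -1]
  After 'sub': [13]
Program A final stack: [13]

Program B trace:
  After 'push -2': [-2]
  After 'neg': [2]
  After 'dup': [2, 2]
  After 'sub': [0]
  After 'push 16': [0, 16]
  After 'gt': [0]
  After 'neg': [0]
Program B final stack: [0]
Same: no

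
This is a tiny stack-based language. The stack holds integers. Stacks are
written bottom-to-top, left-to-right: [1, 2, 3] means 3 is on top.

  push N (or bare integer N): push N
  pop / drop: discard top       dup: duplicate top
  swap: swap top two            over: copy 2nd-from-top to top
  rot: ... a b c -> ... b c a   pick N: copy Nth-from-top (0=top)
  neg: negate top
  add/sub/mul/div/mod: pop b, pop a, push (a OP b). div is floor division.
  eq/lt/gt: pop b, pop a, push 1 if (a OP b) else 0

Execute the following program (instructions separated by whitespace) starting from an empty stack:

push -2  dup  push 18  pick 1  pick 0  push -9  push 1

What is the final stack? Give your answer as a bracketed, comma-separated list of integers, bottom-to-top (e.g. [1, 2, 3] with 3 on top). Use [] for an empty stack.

After 'push -2': [-2]
After 'dup': [-2, -2]
After 'push 18': [-2, -2, 18]
After 'pick 1': [-2, -2, 18, -2]
After 'pick 0': [-2, -2, 18, -2, -2]
After 'push -9': [-2, -2, 18, -2, -2, -9]
After 'push 1': [-2, -2, 18, -2, -2, -9, 1]

Answer: [-2, -2, 18, -2, -2, -9, 1]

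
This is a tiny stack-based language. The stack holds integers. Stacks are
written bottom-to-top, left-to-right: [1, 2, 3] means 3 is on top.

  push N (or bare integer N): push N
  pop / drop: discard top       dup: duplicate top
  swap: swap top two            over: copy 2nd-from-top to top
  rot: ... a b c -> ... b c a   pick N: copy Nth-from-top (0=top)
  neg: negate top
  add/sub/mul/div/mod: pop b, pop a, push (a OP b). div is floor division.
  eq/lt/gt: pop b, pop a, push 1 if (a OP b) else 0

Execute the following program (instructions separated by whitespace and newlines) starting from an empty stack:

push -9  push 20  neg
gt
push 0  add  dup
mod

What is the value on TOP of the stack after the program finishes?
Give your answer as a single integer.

After 'push -9': [-9]
After 'push 20': [-9, 20]
After 'neg': [-9, -20]
After 'gt': [1]
After 'push 0': [1, 0]
After 'add': [1]
After 'dup': [1, 1]
After 'mod': [0]

Answer: 0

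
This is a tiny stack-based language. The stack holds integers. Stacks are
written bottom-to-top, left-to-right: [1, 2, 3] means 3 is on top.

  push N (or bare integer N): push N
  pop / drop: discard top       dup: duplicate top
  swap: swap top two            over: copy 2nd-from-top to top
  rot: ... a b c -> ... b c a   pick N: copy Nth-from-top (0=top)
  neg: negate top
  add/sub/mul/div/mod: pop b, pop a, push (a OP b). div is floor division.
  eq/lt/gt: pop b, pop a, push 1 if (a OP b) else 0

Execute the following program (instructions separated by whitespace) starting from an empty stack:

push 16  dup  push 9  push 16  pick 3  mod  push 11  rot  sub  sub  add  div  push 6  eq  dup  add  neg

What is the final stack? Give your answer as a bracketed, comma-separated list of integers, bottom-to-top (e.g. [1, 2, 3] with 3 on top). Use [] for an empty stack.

After 'push 16': [16]
After 'dup': [16, 16]
After 'push 9': [16, 16, 9]
After 'push 16': [16, 16, 9, 16]
After 'pick 3': [16, 16, 9, 16, 16]
After 'mod': [16, 16, 9, 0]
After 'push 11': [16, 16, 9, 0, 11]
After 'rot': [16, 16, 0, 11, 9]
After 'sub': [16, 16, 0, 2]
After 'sub': [16, 16, -2]
After 'add': [16, 14]
After 'div': [1]
After 'push 6': [1, 6]
After 'eq': [0]
After 'dup': [0, 0]
After 'add': [0]
After 'neg': [0]

Answer: [0]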